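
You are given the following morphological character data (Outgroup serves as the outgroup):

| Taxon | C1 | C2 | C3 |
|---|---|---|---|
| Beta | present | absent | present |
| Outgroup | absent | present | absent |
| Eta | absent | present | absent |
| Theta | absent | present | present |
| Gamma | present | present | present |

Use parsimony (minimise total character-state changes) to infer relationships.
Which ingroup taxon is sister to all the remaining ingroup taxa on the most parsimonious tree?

Character polarity is set by the outgroup: the derived state is whichever differs from the outgroup's state, so for C2 the derived state is 'absent', and for the remaining characters it is 'present'.
C1: derived state 'present' in Beta and Gamma only — synapomorphy for {Beta, Gamma}.
C2: derived state 'absent' in Beta only — an autapomorphy, so it tells us nothing about relationships among taxa.
C3 (derived state 'present') is shared by Beta, Gamma, and Theta — a synapomorphy uniting that clade.
Most parsimonious ingroup topology: (Eta,((Beta,Gamma),Theta)).
Eta is sister to the clade containing all other ingroup taxa, so it is the earliest-diverging (most basal) ingroup lineage.

Eta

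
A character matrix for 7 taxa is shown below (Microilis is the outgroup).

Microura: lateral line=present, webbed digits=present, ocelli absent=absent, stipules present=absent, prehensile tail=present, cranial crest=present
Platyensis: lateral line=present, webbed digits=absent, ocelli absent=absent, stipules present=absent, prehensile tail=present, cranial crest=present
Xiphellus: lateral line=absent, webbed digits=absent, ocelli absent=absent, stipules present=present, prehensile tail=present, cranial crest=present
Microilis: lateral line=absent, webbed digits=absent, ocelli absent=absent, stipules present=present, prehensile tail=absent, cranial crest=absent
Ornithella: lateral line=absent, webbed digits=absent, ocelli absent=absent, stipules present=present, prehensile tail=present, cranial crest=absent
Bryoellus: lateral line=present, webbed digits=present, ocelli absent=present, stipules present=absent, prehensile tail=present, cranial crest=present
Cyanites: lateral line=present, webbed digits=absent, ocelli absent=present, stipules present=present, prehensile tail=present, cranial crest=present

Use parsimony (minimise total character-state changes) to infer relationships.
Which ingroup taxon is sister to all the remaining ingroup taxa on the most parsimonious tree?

Ornithella

Character polarity is set by the outgroup: the derived state is whichever differs from the outgroup's state, so for stipules present the derived state is 'absent', and for the remaining characters it is 'present'.
Only Bryoellus, Cyanites, Microura, and Platyensis show the derived state 'present' for lateral line, supporting them as a clade.
webbed digits: derived state 'present' in Bryoellus and Microura only — synapomorphy for {Bryoellus, Microura}.
ocelli absent groups Bryoellus and Cyanites, which is incompatible with the clades supported by the remaining characters; treating it as convergent (homoplasy) costs fewer steps than any alternative tree.
stipules present: derived state 'absent' in Bryoellus, Microura, and Platyensis only — synapomorphy for {Bryoellus, Microura, Platyensis}.
All ingroup taxa share the derived state 'present' for prehensile tail; it defines the ingroup but does not resolve relationships within it.
Only Bryoellus, Cyanites, Microura, Platyensis, and Xiphellus show the derived state 'present' for cranial crest, supporting them as a clade.
Most parsimonious ingroup topology: ((Xiphellus,(Cyanites,((Microura,Bryoellus),Platyensis))),Ornithella).
Ornithella is sister to the clade containing all other ingroup taxa, so it is the earliest-diverging (most basal) ingroup lineage.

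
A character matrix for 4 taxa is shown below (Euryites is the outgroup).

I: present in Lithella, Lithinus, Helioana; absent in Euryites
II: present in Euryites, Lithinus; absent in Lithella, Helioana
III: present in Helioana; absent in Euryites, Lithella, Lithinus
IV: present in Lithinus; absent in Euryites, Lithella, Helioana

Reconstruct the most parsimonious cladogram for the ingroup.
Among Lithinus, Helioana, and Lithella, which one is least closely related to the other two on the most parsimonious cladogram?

Character polarity is set by the outgroup: the derived state is whichever differs from the outgroup's state, so for II the derived state is 'absent', and for the remaining characters it is 'present'.
I (derived state 'present') is shared by all ingroup taxa — unites the whole ingroup.
II (derived state 'absent') is shared by Helioana and Lithella — a synapomorphy uniting that clade.
III (derived state 'present') is unique to Helioana (autapomorphy; uninformative for grouping).
IV (derived state 'present') is unique to Lithinus (autapomorphy; uninformative for grouping).
Most parsimonious ingroup topology: ((Lithella,Helioana),Lithinus).
Helioana and Lithella share a more recent common ancestor with each other than either does with Lithinus, so Lithinus is the least closely related of the three.

Lithinus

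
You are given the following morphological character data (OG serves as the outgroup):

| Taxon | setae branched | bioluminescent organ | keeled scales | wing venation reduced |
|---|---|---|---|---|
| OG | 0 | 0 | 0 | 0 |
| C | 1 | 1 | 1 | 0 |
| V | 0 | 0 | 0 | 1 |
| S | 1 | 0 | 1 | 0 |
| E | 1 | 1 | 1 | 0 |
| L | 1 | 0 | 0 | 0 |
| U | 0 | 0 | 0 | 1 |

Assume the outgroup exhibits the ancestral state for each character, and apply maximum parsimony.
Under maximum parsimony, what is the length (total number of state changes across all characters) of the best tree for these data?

The outgroup has state '0' for every character, so '1' is the derived state throughout.
Only C, E, L, and S show the derived state '1' for setae branched, supporting them as a clade.
Only C and E show the derived state '1' for bioluminescent organ, supporting them as a clade.
keeled scales: derived state '1' in C, E, and S only — synapomorphy for {C, E, S}.
wing venation reduced (derived state '1') is shared by U and V — a synapomorphy uniting that clade.
Most parsimonious ingroup topology: ((((C,E),S),L),(V,U)).
Changes per character on this tree: setae branched: 1; bioluminescent organ: 1; keeled scales: 1; wing venation reduced: 1.
Total = 4.

4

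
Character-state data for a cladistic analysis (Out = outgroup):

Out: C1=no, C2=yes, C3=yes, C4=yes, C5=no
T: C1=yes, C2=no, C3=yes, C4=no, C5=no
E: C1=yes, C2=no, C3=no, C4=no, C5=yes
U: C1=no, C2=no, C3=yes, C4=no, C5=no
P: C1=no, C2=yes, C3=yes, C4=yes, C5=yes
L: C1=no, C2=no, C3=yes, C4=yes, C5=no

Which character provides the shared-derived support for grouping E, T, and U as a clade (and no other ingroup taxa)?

Character polarity is set by the outgroup: the derived state is whichever differs from the outgroup's state, so for C2, C3, C4 the derived state is 'no', and for the remaining characters it is 'yes'.
Only E and T show the derived state 'yes' for C1, supporting them as a clade.
C2: derived state 'no' in E, L, T, and U only — synapomorphy for {E, L, T, U}.
C3: derived state 'no' in E only — an autapomorphy, so it tells us nothing about relationships among taxa.
Only E, T, and U show the derived state 'no' for C4, supporting them as a clade.
C5 (state 'yes') occurs in E and P but conflicts with the nesting implied by the other characters — most parsimoniously interpreted as homoplasy.
Most parsimonious ingroup topology: ((((T,E),U),L),P).
The clade {E, T, U} is supported by C4: its derived state 'no' occurs in exactly those taxa and in no other taxon (including the outgroup).

C4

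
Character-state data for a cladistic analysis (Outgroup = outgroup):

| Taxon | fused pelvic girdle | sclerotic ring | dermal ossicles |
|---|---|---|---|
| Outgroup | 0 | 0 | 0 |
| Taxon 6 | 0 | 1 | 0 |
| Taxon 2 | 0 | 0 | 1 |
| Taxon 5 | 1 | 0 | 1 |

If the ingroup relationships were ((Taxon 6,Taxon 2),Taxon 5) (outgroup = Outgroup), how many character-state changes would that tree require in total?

4

Map each character onto ((Taxon 6,Taxon 2),Taxon 5) (rooted by Outgroup) and count the minimum state changes it requires (Fitch parsimony):
fused pelvic girdle: 1; sclerotic ring: 1; dermal ossicles: 2.
Total tree length = 4.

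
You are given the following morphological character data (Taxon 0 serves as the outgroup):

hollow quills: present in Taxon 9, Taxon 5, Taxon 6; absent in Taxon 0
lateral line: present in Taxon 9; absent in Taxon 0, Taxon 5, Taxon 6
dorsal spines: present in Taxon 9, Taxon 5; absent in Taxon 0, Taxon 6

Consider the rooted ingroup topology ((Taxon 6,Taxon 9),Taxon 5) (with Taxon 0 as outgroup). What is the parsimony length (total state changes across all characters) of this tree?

Map each character onto ((Taxon 6,Taxon 9),Taxon 5) (rooted by Taxon 0) and count the minimum state changes it requires (Fitch parsimony):
hollow quills: 1; lateral line: 1; dorsal spines: 2.
Total tree length = 4.

4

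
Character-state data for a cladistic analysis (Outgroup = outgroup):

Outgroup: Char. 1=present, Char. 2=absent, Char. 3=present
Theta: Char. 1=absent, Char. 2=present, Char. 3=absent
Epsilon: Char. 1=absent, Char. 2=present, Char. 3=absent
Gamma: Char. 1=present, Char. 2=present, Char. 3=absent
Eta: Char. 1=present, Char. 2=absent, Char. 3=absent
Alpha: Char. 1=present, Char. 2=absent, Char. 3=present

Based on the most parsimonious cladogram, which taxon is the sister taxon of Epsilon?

Character polarity is set by the outgroup: the derived state is whichever differs from the outgroup's state, so for Char. 1, Char. 3 the derived state is 'absent', and for the remaining characters it is 'present'.
Only Epsilon and Theta show the derived state 'absent' for Char. 1, supporting them as a clade.
Char. 2 (derived state 'present') is shared by Epsilon, Gamma, and Theta — a synapomorphy uniting that clade.
Char. 3: derived state 'absent' in Epsilon, Eta, Gamma, and Theta only — synapomorphy for {Epsilon, Eta, Gamma, Theta}.
Most parsimonious ingroup topology: ((((Theta,Epsilon),Gamma),Eta),Alpha).
Epsilon and Theta form a cherry on this tree, so they are sister taxa.

Theta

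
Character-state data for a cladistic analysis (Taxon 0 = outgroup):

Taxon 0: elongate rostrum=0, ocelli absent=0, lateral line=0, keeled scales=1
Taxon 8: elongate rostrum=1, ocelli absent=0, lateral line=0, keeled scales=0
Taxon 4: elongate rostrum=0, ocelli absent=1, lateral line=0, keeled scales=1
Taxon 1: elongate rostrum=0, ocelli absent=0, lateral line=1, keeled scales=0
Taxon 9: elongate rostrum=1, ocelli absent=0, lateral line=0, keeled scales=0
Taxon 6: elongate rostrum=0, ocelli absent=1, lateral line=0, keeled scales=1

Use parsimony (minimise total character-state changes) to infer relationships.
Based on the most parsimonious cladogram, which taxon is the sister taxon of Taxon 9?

Taxon 8

Character polarity is set by the outgroup: the derived state is whichever differs from the outgroup's state, so for keeled scales the derived state is '0', and for the remaining characters it is '1'.
Only Taxon 8 and Taxon 9 show the derived state '1' for elongate rostrum, supporting them as a clade.
ocelli absent (derived state '1') is shared by Taxon 4 and Taxon 6 — a synapomorphy uniting that clade.
lateral line: derived state '1' in Taxon 1 only — an autapomorphy, so it tells us nothing about relationships among taxa.
keeled scales (derived state '0') is shared by Taxon 1, Taxon 8, and Taxon 9 — a synapomorphy uniting that clade.
Most parsimonious ingroup topology: (((Taxon 8,Taxon 9),Taxon 1),(Taxon 4,Taxon 6)).
Taxon 9 and Taxon 8 form a cherry on this tree, so they are sister taxa.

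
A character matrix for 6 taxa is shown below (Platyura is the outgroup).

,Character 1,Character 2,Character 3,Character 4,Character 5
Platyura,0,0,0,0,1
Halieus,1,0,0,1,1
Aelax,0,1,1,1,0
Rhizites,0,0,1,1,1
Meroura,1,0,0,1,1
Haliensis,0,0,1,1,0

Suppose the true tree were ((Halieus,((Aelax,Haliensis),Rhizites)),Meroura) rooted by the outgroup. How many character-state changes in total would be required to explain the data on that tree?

Map each character onto ((Halieus,((Aelax,Haliensis),Rhizites)),Meroura) (rooted by Platyura) and count the minimum state changes it requires (Fitch parsimony):
Character 1: 2; Character 2: 1; Character 3: 1; Character 4: 1; Character 5: 1.
Total tree length = 6.

6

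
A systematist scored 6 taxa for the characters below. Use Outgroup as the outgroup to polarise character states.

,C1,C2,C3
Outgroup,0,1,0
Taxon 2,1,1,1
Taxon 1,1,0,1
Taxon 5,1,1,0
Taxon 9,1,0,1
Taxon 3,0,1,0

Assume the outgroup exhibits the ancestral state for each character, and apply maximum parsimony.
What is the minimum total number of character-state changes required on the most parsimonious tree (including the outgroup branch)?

Character polarity is set by the outgroup: the derived state is whichever differs from the outgroup's state, so for C2 the derived state is '0', and for the remaining characters it is '1'.
C1 (derived state '1') is shared by Taxon 1, Taxon 2, Taxon 5, and Taxon 9 — a synapomorphy uniting that clade.
Only Taxon 1 and Taxon 9 show the derived state '0' for C2, supporting them as a clade.
C3 (derived state '1') is shared by Taxon 1, Taxon 2, and Taxon 9 — a synapomorphy uniting that clade.
Most parsimonious ingroup topology: (((Taxon 2,(Taxon 1,Taxon 9)),Taxon 5),Taxon 3).
Changes per character on this tree: C1: 1; C2: 1; C3: 1.
Total = 3.

3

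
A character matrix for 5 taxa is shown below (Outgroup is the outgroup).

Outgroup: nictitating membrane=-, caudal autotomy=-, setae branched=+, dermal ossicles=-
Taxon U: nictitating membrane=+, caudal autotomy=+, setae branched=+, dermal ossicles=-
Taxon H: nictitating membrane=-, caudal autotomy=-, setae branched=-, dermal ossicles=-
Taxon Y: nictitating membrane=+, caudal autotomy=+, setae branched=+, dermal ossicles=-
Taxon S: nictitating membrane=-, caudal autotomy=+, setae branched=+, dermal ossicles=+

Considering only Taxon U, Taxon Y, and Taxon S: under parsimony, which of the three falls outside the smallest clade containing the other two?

Character polarity is set by the outgroup: the derived state is whichever differs from the outgroup's state, so for setae branched the derived state is '-', and for the remaining characters it is '+'.
nictitating membrane: derived state '+' in Taxon U and Taxon Y only — synapomorphy for {Taxon U, Taxon Y}.
caudal autotomy: derived state '+' in Taxon S, Taxon U, and Taxon Y only — synapomorphy for {Taxon S, Taxon U, Taxon Y}.
setae branched (derived state '-') is unique to Taxon H (autapomorphy; uninformative for grouping).
dermal ossicles: derived state '+' in Taxon S only — an autapomorphy, so it tells us nothing about relationships among taxa.
Most parsimonious ingroup topology: (((Taxon U,Taxon Y),Taxon S),Taxon H).
Taxon U and Taxon Y share a more recent common ancestor with each other than either does with Taxon S, so Taxon S is the least closely related of the three.

Taxon S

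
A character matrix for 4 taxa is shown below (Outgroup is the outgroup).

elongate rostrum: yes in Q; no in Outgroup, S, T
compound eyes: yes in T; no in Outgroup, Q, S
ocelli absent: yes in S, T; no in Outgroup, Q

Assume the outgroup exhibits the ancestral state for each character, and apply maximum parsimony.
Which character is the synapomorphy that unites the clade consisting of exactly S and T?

ocelli absent

The outgroup has state 'no' for every character, so 'yes' is the derived state throughout.
elongate rostrum: derived state 'yes' in Q only — an autapomorphy, so it tells us nothing about relationships among taxa.
compound eyes: derived state 'yes' in T only — an autapomorphy, so it tells us nothing about relationships among taxa.
ocelli absent (derived state 'yes') is shared by S and T — a synapomorphy uniting that clade.
Most parsimonious ingroup topology: (Q,(S,T)).
The clade {S, T} is supported by ocelli absent: its derived state 'yes' occurs in exactly those taxa and in no other taxon (including the outgroup).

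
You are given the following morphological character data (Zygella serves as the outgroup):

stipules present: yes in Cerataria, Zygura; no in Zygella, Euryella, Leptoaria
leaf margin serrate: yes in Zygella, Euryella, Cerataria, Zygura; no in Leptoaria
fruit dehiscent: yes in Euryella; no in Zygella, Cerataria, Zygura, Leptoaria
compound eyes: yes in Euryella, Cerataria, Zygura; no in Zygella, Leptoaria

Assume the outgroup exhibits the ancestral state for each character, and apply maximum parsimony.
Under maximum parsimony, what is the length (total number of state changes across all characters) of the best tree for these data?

Character polarity is set by the outgroup: the derived state is whichever differs from the outgroup's state, so for leaf margin serrate the derived state is 'no', and for the remaining characters it is 'yes'.
stipules present: derived state 'yes' in Cerataria and Zygura only — synapomorphy for {Cerataria, Zygura}.
leaf margin serrate (derived state 'no') is unique to Leptoaria (autapomorphy; uninformative for grouping).
fruit dehiscent (derived state 'yes') is unique to Euryella (autapomorphy; uninformative for grouping).
Only Cerataria, Euryella, and Zygura show the derived state 'yes' for compound eyes, supporting them as a clade.
Most parsimonious ingroup topology: ((Euryella,(Cerataria,Zygura)),Leptoaria).
Changes per character on this tree: stipules present: 1; leaf margin serrate: 1; fruit dehiscent: 1; compound eyes: 1.
Total = 4.

4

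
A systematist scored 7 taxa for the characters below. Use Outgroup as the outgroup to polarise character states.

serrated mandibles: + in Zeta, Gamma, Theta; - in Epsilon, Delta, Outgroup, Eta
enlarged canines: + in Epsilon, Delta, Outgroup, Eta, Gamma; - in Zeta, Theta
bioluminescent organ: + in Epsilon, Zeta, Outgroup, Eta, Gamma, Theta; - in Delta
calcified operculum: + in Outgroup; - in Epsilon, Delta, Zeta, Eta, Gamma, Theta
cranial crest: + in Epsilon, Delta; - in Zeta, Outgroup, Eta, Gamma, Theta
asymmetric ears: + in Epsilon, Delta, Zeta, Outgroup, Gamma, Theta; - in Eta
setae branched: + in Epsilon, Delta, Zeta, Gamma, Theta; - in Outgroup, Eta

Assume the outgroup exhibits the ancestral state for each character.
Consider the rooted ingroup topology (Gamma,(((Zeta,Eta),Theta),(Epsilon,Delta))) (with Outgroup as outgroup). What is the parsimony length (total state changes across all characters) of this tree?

11

Map each character onto (Gamma,(((Zeta,Eta),Theta),(Epsilon,Delta))) (rooted by Outgroup) and count the minimum state changes it requires (Fitch parsimony):
serrated mandibles: 3; enlarged canines: 2; bioluminescent organ: 1; calcified operculum: 1; cranial crest: 1; asymmetric ears: 1; setae branched: 2.
Total tree length = 11.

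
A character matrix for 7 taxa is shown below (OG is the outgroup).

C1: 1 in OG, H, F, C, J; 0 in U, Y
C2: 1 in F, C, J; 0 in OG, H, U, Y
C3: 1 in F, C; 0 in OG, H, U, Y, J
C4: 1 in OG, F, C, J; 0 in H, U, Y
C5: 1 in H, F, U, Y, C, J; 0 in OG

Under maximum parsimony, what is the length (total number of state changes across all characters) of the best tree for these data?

Character polarity is set by the outgroup: the derived state is whichever differs from the outgroup's state, so for C1, C4 the derived state is '0', and for the remaining characters it is '1'.
C1 (derived state '0') is shared by U and Y — a synapomorphy uniting that clade.
C2 (derived state '1') is shared by C, F, and J — a synapomorphy uniting that clade.
Only C and F show the derived state '1' for C3, supporting them as a clade.
C4 (derived state '0') is shared by H, U, and Y — a synapomorphy uniting that clade.
All ingroup taxa share the derived state '1' for C5; it defines the ingroup but does not resolve relationships within it.
Most parsimonious ingroup topology: ((H,(U,Y)),((F,C),J)).
Changes per character on this tree: C1: 1; C2: 1; C3: 1; C4: 1; C5: 1.
Total = 5.

5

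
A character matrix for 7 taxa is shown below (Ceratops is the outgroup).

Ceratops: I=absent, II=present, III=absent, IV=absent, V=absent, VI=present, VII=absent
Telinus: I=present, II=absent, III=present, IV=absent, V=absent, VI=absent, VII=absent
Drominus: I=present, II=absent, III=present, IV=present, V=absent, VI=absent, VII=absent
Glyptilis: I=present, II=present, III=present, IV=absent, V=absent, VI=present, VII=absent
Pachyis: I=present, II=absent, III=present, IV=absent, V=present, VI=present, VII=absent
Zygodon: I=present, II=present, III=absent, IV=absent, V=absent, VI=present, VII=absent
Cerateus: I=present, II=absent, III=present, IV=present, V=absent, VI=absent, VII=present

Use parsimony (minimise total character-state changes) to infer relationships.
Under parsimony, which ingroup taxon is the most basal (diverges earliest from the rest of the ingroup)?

Zygodon

Character polarity is set by the outgroup: the derived state is whichever differs from the outgroup's state, so for II, VI the derived state is 'absent', and for the remaining characters it is 'present'.
All ingroup taxa share the derived state 'present' for I; it defines the ingroup but does not resolve relationships within it.
II (derived state 'absent') is shared by Cerateus, Drominus, Pachyis, and Telinus — a synapomorphy uniting that clade.
Only Cerateus, Drominus, Glyptilis, Pachyis, and Telinus show the derived state 'present' for III, supporting them as a clade.
IV: derived state 'present' in Cerateus and Drominus only — synapomorphy for {Cerateus, Drominus}.
V (derived state 'present') is unique to Pachyis (autapomorphy; uninformative for grouping).
VI: derived state 'absent' in Cerateus, Drominus, and Telinus only — synapomorphy for {Cerateus, Drominus, Telinus}.
VII (derived state 'present') is unique to Cerateus (autapomorphy; uninformative for grouping).
Most parsimonious ingroup topology: ((((Telinus,(Drominus,Cerateus)),Pachyis),Glyptilis),Zygodon).
Zygodon is sister to the clade containing all other ingroup taxa, so it is the earliest-diverging (most basal) ingroup lineage.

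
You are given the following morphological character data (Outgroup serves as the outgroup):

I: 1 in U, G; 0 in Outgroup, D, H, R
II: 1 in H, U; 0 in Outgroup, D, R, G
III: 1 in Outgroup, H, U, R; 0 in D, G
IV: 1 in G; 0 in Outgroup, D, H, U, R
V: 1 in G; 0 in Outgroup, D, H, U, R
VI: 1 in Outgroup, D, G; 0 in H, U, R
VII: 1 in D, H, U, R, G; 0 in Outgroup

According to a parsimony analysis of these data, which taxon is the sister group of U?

H

Character polarity is set by the outgroup: the derived state is whichever differs from the outgroup's state, so for III, VI the derived state is '0', and for the remaining characters it is '1'.
I (state '1') occurs in G and U but conflicts with the nesting implied by the other characters — most parsimoniously interpreted as homoplasy.
II (derived state '1') is shared by H and U — a synapomorphy uniting that clade.
Only D and G show the derived state '0' for III, supporting them as a clade.
IV: derived state '1' in G only — an autapomorphy, so it tells us nothing about relationships among taxa.
V: derived state '1' in G only — an autapomorphy, so it tells us nothing about relationships among taxa.
Only H, R, and U show the derived state '0' for VI, supporting them as a clade.
VII (derived state '1') is shared by all ingroup taxa — unites the whole ingroup.
Most parsimonious ingroup topology: ((D,G),((H,U),R)).
U and H form a cherry on this tree, so they are sister taxa.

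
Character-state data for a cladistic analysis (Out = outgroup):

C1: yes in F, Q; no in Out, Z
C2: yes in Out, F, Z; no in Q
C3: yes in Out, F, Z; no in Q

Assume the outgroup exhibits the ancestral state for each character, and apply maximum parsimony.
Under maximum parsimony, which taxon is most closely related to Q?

F

Character polarity is set by the outgroup: the derived state is whichever differs from the outgroup's state, so for C2, C3 the derived state is 'no', and for the remaining characters it is 'yes'.
Only F and Q show the derived state 'yes' for C1, supporting them as a clade.
C2 (derived state 'no') is unique to Q (autapomorphy; uninformative for grouping).
C3: derived state 'no' in Q only — an autapomorphy, so it tells us nothing about relationships among taxa.
Most parsimonious ingroup topology: ((F,Q),Z).
Q and F form a cherry on this tree, so they are sister taxa.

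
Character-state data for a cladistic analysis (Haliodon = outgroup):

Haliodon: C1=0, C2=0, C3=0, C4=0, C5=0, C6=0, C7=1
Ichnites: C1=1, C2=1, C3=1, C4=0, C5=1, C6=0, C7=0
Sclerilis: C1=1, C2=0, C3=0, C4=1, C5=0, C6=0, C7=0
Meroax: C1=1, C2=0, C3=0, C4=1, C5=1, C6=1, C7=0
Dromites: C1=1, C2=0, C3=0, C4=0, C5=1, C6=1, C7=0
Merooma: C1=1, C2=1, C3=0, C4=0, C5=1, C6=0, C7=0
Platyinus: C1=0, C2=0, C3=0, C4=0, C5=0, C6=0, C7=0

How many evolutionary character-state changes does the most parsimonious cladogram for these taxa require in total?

8

Character polarity is set by the outgroup: the derived state is whichever differs from the outgroup's state, so for C7 the derived state is '0', and for the remaining characters it is '1'.
C1: derived state '1' in Dromites, Ichnites, Meroax, Merooma, and Sclerilis only — synapomorphy for {Dromites, Ichnites, Meroax, Merooma, Sclerilis}.
C2 (derived state '1') is shared by Ichnites and Merooma — a synapomorphy uniting that clade.
C3 (derived state '1') is unique to Ichnites (autapomorphy; uninformative for grouping).
C4 groups Meroax and Sclerilis, which is incompatible with the clades supported by the remaining characters; treating it as convergent (homoplasy) costs fewer steps than any alternative tree.
C5: derived state '1' in Dromites, Ichnites, Meroax, and Merooma only — synapomorphy for {Dromites, Ichnites, Meroax, Merooma}.
C6 (derived state '1') is shared by Dromites and Meroax — a synapomorphy uniting that clade.
C7 (derived state '0') is shared by all ingroup taxa — unites the whole ingroup.
Most parsimonious ingroup topology: ((((Ichnites,Merooma),(Meroax,Dromites)),Sclerilis),Platyinus).
Changes per character on this tree: C1: 1; C2: 1; C3: 1; C4: 2; C5: 1; C6: 1; C7: 1.
Total = 8.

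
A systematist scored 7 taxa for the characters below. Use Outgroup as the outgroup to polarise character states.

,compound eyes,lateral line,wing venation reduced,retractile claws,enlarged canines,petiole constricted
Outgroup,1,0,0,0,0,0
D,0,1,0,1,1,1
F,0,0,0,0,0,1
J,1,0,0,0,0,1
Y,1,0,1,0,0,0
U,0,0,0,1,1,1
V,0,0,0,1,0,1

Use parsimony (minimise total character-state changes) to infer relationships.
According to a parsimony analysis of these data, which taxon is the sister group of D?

Character polarity is set by the outgroup: the derived state is whichever differs from the outgroup's state, so for compound eyes the derived state is '0', and for the remaining characters it is '1'.
compound eyes: derived state '0' in D, F, U, and V only — synapomorphy for {D, F, U, V}.
lateral line (derived state '1') is unique to D (autapomorphy; uninformative for grouping).
wing venation reduced: derived state '1' in Y only — an autapomorphy, so it tells us nothing about relationships among taxa.
retractile claws: derived state '1' in D, U, and V only — synapomorphy for {D, U, V}.
enlarged canines (derived state '1') is shared by D and U — a synapomorphy uniting that clade.
petiole constricted (derived state '1') is shared by D, F, J, U, and V — a synapomorphy uniting that clade.
Most parsimonious ingroup topology: (((((D,U),V),F),J),Y).
D and U form a cherry on this tree, so they are sister taxa.

U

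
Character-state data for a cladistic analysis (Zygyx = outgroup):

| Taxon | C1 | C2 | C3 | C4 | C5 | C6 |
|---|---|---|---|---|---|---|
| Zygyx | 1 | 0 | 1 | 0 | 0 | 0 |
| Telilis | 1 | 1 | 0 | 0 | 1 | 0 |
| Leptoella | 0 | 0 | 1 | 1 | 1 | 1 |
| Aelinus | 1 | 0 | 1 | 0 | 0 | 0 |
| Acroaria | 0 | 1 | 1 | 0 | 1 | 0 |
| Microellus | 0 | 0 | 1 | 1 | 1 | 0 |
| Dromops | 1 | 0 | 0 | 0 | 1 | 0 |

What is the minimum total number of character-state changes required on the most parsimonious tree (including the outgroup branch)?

7

Character polarity is set by the outgroup: the derived state is whichever differs from the outgroup's state, so for C1, C3 the derived state is '0', and for the remaining characters it is '1'.
Only Acroaria, Leptoella, and Microellus show the derived state '0' for C1, supporting them as a clade.
C2 (state '1') occurs in Acroaria and Telilis but conflicts with the nesting implied by the other characters — most parsimoniously interpreted as homoplasy.
C3: derived state '0' in Dromops and Telilis only — synapomorphy for {Dromops, Telilis}.
Only Leptoella and Microellus show the derived state '1' for C4, supporting them as a clade.
Only Acroaria, Dromops, Leptoella, Microellus, and Telilis show the derived state '1' for C5, supporting them as a clade.
C6: derived state '1' in Leptoella only — an autapomorphy, so it tells us nothing about relationships among taxa.
Most parsimonious ingroup topology: (((Telilis,Dromops),((Leptoella,Microellus),Acroaria)),Aelinus).
Changes per character on this tree: C1: 1; C2: 2; C3: 1; C4: 1; C5: 1; C6: 1.
Total = 7.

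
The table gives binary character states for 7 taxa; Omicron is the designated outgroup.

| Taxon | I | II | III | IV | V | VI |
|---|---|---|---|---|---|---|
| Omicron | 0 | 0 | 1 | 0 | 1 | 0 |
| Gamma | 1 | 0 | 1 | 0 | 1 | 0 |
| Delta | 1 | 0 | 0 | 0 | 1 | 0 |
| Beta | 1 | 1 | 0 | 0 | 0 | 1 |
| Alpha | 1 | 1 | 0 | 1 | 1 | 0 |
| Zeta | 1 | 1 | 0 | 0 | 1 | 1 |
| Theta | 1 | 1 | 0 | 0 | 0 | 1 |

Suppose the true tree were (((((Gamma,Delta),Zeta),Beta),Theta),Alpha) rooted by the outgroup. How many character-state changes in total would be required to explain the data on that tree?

10

Map each character onto (((((Gamma,Delta),Zeta),Beta),Theta),Alpha) (rooted by Omicron) and count the minimum state changes it requires (Fitch parsimony):
I: 1; II: 2; III: 2; IV: 1; V: 2; VI: 2.
Total tree length = 10.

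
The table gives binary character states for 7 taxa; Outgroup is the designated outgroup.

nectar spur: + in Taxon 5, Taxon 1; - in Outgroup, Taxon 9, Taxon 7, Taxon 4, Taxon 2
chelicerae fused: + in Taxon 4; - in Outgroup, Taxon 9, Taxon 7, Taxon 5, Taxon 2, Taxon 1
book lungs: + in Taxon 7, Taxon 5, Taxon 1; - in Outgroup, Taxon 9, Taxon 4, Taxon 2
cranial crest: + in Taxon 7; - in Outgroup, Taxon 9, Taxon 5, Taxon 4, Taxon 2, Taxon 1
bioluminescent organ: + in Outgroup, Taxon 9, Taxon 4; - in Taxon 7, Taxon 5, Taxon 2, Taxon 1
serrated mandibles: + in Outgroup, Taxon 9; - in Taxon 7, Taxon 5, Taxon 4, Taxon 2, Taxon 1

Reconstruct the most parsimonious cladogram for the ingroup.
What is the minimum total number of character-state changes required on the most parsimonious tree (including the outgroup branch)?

Character polarity is set by the outgroup: the derived state is whichever differs from the outgroup's state, so for bioluminescent organ, serrated mandibles the derived state is '-', and for the remaining characters it is '+'.
Only Taxon 1 and Taxon 5 show the derived state '+' for nectar spur, supporting them as a clade.
chelicerae fused (derived state '+') is unique to Taxon 4 (autapomorphy; uninformative for grouping).
Only Taxon 1, Taxon 5, and Taxon 7 show the derived state '+' for book lungs, supporting them as a clade.
cranial crest (derived state '+') is unique to Taxon 7 (autapomorphy; uninformative for grouping).
bioluminescent organ: derived state '-' in Taxon 1, Taxon 2, Taxon 5, and Taxon 7 only — synapomorphy for {Taxon 1, Taxon 2, Taxon 5, Taxon 7}.
serrated mandibles: derived state '-' in Taxon 1, Taxon 2, Taxon 4, Taxon 5, and Taxon 7 only — synapomorphy for {Taxon 1, Taxon 2, Taxon 4, Taxon 5, Taxon 7}.
Most parsimonious ingroup topology: (((((Taxon 5,Taxon 1),Taxon 7),Taxon 2),Taxon 4),Taxon 9).
Changes per character on this tree: nectar spur: 1; chelicerae fused: 1; book lungs: 1; cranial crest: 1; bioluminescent organ: 1; serrated mandibles: 1.
Total = 6.

6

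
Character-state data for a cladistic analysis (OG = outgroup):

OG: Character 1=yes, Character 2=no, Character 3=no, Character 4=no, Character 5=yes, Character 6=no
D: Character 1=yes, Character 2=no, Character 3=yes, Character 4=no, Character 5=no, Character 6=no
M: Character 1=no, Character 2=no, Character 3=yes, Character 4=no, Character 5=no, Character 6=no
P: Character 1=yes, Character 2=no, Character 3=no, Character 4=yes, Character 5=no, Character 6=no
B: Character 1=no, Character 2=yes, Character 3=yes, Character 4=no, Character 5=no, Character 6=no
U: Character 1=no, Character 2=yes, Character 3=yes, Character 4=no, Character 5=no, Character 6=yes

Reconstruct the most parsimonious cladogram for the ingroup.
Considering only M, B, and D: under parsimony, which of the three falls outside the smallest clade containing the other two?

Character polarity is set by the outgroup: the derived state is whichever differs from the outgroup's state, so for Character 1, Character 5 the derived state is 'no', and for the remaining characters it is 'yes'.
Character 1 (derived state 'no') is shared by B, M, and U — a synapomorphy uniting that clade.
Character 2 (derived state 'yes') is shared by B and U — a synapomorphy uniting that clade.
Character 3: derived state 'yes' in B, D, M, and U only — synapomorphy for {B, D, M, U}.
Character 4: derived state 'yes' in P only — an autapomorphy, so it tells us nothing about relationships among taxa.
Character 5 (derived state 'no') is shared by all ingroup taxa — unites the whole ingroup.
Character 6: derived state 'yes' in U only — an autapomorphy, so it tells us nothing about relationships among taxa.
Most parsimonious ingroup topology: ((D,(M,(B,U))),P).
M and B share a more recent common ancestor with each other than either does with D, so D is the least closely related of the three.

D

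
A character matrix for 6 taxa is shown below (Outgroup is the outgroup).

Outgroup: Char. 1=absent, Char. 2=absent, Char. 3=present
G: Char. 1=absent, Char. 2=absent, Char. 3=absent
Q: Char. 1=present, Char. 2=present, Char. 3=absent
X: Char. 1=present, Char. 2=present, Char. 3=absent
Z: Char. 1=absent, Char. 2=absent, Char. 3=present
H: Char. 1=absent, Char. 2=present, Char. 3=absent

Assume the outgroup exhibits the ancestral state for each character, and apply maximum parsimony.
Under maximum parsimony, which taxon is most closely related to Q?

Character polarity is set by the outgroup: the derived state is whichever differs from the outgroup's state, so for Char. 3 the derived state is 'absent', and for the remaining characters it is 'present'.
Char. 1: derived state 'present' in Q and X only — synapomorphy for {Q, X}.
Char. 2 (derived state 'present') is shared by H, Q, and X — a synapomorphy uniting that clade.
Only G, H, Q, and X show the derived state 'absent' for Char. 3, supporting them as a clade.
Most parsimonious ingroup topology: ((G,((Q,X),H)),Z).
Q and X form a cherry on this tree, so they are sister taxa.

X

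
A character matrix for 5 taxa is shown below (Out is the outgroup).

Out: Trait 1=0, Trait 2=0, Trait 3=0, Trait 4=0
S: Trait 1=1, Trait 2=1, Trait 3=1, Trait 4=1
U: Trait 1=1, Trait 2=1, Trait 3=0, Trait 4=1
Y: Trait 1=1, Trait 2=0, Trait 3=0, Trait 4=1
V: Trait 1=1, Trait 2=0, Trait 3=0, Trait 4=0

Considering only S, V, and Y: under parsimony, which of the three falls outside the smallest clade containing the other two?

The outgroup has state '0' for every character, so '1' is the derived state throughout.
All ingroup taxa share the derived state '1' for Trait 1; it defines the ingroup but does not resolve relationships within it.
Trait 2: derived state '1' in S and U only — synapomorphy for {S, U}.
Trait 3 (derived state '1') is unique to S (autapomorphy; uninformative for grouping).
Trait 4 (derived state '1') is shared by S, U, and Y — a synapomorphy uniting that clade.
Most parsimonious ingroup topology: (((S,U),Y),V).
Y and S share a more recent common ancestor with each other than either does with V, so V is the least closely related of the three.

V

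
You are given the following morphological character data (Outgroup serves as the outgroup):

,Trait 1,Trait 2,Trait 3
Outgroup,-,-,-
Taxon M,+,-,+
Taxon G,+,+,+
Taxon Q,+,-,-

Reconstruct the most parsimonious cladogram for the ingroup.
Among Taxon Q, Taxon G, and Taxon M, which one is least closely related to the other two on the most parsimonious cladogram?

Taxon Q

The outgroup has state '-' for every character, so '+' is the derived state throughout.
Trait 1 (derived state '+') is shared by all ingroup taxa — unites the whole ingroup.
Trait 2 (derived state '+') is unique to Taxon G (autapomorphy; uninformative for grouping).
Trait 3: derived state '+' in Taxon G and Taxon M only — synapomorphy for {Taxon G, Taxon M}.
Most parsimonious ingroup topology: ((Taxon M,Taxon G),Taxon Q).
Taxon M and Taxon G share a more recent common ancestor with each other than either does with Taxon Q, so Taxon Q is the least closely related of the three.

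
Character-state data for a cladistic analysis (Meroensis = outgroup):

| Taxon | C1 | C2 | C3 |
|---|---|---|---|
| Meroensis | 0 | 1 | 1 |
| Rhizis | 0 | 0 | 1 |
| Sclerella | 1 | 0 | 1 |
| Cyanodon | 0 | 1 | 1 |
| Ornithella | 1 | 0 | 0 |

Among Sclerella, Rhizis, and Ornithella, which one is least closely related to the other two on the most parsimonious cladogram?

Rhizis

Character polarity is set by the outgroup: the derived state is whichever differs from the outgroup's state, so for C2, C3 the derived state is '0', and for the remaining characters it is '1'.
Only Ornithella and Sclerella show the derived state '1' for C1, supporting them as a clade.
C2 (derived state '0') is shared by Ornithella, Rhizis, and Sclerella — a synapomorphy uniting that clade.
C3 (derived state '0') is unique to Ornithella (autapomorphy; uninformative for grouping).
Most parsimonious ingroup topology: ((Rhizis,(Sclerella,Ornithella)),Cyanodon).
Ornithella and Sclerella share a more recent common ancestor with each other than either does with Rhizis, so Rhizis is the least closely related of the three.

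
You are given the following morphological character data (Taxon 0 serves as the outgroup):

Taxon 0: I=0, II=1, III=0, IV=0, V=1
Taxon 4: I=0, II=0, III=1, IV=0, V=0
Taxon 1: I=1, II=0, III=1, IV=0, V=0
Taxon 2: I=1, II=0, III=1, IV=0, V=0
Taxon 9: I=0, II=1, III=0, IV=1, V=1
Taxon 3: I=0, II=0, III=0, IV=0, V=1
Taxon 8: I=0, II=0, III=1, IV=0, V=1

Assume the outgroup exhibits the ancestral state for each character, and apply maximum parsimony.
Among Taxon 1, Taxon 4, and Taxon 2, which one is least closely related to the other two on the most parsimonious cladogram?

Taxon 4

Character polarity is set by the outgroup: the derived state is whichever differs from the outgroup's state, so for II, V the derived state is '0', and for the remaining characters it is '1'.
Only Taxon 1 and Taxon 2 show the derived state '1' for I, supporting them as a clade.
Only Taxon 1, Taxon 2, Taxon 3, Taxon 4, and Taxon 8 show the derived state '0' for II, supporting them as a clade.
III: derived state '1' in Taxon 1, Taxon 2, Taxon 4, and Taxon 8 only — synapomorphy for {Taxon 1, Taxon 2, Taxon 4, Taxon 8}.
IV (derived state '1') is unique to Taxon 9 (autapomorphy; uninformative for grouping).
V (derived state '0') is shared by Taxon 1, Taxon 2, and Taxon 4 — a synapomorphy uniting that clade.
Most parsimonious ingroup topology: ((((Taxon 4,(Taxon 1,Taxon 2)),Taxon 8),Taxon 3),Taxon 9).
Taxon 1 and Taxon 2 share a more recent common ancestor with each other than either does with Taxon 4, so Taxon 4 is the least closely related of the three.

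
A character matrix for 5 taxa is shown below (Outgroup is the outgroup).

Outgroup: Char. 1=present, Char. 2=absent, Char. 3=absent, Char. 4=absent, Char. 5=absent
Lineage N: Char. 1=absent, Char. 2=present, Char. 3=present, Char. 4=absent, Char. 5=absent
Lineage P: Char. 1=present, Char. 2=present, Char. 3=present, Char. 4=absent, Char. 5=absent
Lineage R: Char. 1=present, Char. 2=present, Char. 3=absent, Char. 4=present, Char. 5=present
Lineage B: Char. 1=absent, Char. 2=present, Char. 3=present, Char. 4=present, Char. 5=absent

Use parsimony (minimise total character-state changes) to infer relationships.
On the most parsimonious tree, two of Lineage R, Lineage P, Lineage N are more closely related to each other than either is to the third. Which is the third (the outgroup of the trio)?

Lineage R

Character polarity is set by the outgroup: the derived state is whichever differs from the outgroup's state, so for Char. 1 the derived state is 'absent', and for the remaining characters it is 'present'.
Char. 1: derived state 'absent' in Lineage B and Lineage N only — synapomorphy for {Lineage B, Lineage N}.
All ingroup taxa share the derived state 'present' for Char. 2; it defines the ingroup but does not resolve relationships within it.
Char. 3 (derived state 'present') is shared by Lineage B, Lineage N, and Lineage P — a synapomorphy uniting that clade.
Char. 4 (state 'present') occurs in Lineage B and Lineage R but conflicts with the nesting implied by the other characters — most parsimoniously interpreted as homoplasy.
Char. 5: derived state 'present' in Lineage R only — an autapomorphy, so it tells us nothing about relationships among taxa.
Most parsimonious ingroup topology: (((Lineage N,Lineage B),Lineage P),Lineage R).
Lineage N and Lineage P share a more recent common ancestor with each other than either does with Lineage R, so Lineage R is the least closely related of the three.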